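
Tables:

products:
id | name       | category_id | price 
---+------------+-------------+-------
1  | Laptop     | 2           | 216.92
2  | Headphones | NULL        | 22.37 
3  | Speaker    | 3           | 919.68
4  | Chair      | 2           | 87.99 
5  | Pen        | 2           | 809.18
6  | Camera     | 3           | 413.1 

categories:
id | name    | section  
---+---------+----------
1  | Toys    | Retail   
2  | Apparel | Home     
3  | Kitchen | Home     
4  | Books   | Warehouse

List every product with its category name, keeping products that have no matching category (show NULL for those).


LEFT JOIN keeps every row from products (the left table); where category_id has no match in categories, the category columns become NULL. Walk through each product:
  - product 1 (Laptop): category_id=2 -> matches Apparel
  - product 2 (Headphones): category_id=NULL, no match -> kept with NULL
  - product 3 (Speaker): category_id=3 -> matches Kitchen
  - product 4 (Chair): category_id=2 -> matches Apparel
  - product 5 (Pen): category_id=2 -> matches Apparel
  - product 6 (Camera): category_id=3 -> matches Kitchen
All 6 rows appear; 1 has NULL category.

SQL:
SELECT a.name, b.name AS category
FROM products a
LEFT JOIN categories b ON a.category_id = b.id

Result:
name       | category
-----------+---------
Laptop     | Apparel 
Headphones | NULL    
Speaker    | Kitchen 
Chair      | Apparel 
Pen        | Apparel 
Camera     | Kitchen 


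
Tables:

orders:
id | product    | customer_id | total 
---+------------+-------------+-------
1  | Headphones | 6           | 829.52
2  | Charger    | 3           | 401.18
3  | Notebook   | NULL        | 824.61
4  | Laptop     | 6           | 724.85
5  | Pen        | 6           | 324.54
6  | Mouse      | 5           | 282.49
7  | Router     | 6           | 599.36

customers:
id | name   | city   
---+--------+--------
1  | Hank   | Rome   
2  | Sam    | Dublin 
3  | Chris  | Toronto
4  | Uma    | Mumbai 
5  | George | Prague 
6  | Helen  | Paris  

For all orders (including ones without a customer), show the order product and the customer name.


LEFT JOIN keeps every row from orders (the left table); where customer_id has no match in customers, the customer columns become NULL. Walk through each order:
  - order 1 (Headphones): customer_id=6 -> matches Helen
  - order 2 (Charger): customer_id=3 -> matches Chris
  - order 3 (Notebook): customer_id=NULL, no match -> kept with NULL
  - order 4 (Laptop): customer_id=6 -> matches Helen
  - order 5 (Pen): customer_id=6 -> matches Helen
  - order 6 (Mouse): customer_id=5 -> matches George
  - order 7 (Router): customer_id=6 -> matches Helen
All 7 rows appear; 1 has NULL customer.

SQL:
SELECT a.product, b.name AS customer
FROM orders a
LEFT JOIN customers b ON a.customer_id = b.id

Result:
product    | customer
-----------+---------
Headphones | Helen   
Charger    | Chris   
Notebook   | NULL    
Laptop     | Helen   
Pen        | Helen   
Mouse      | George  
Router     | Helen   


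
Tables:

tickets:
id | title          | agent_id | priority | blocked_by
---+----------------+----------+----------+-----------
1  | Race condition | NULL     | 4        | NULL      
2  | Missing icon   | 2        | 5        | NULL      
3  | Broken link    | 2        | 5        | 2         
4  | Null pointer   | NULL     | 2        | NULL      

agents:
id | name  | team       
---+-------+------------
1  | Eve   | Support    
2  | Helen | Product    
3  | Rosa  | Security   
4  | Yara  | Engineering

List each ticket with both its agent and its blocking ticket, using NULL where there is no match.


Two LEFT JOINs from the same base table tickets: one to agents via agent_id, one to tickets itself via blocked_by. Both are LEFT so every ticket is preserved.
Match against agents:
  - ticket 1 (Race condition): agent_id=NULL, no match -> kept with NULL
  - ticket 2 (Missing icon): agent_id=2 -> matches Helen
  - ticket 3 (Broken link): agent_id=2 -> matches Helen
  - ticket 4 (Null pointer): agent_id=NULL, no match -> kept with NULL
Match against tickets (self):
  - ticket 1 (Race condition): blocked_by=NULL -> NULL
  - ticket 2 (Missing icon): blocked_by=NULL -> NULL
  - ticket 3 (Broken link): blocked_by=2 -> Missing icon
  - ticket 4 (Null pointer): blocked_by=NULL -> NULL

SQL:
SELECT a.title, b.name AS agent, c.title AS blocked_by
FROM tickets a
LEFT JOIN agents b ON a.agent_id = b.id
LEFT JOIN tickets c ON a.blocked_by = c.id

Result:
title          | agent | blocked_by  
---------------+-------+-------------
Race condition | NULL  | NULL        
Missing icon   | Helen | NULL        
Broken link    | Helen | Missing icon
Null pointer   | NULL  | NULL        


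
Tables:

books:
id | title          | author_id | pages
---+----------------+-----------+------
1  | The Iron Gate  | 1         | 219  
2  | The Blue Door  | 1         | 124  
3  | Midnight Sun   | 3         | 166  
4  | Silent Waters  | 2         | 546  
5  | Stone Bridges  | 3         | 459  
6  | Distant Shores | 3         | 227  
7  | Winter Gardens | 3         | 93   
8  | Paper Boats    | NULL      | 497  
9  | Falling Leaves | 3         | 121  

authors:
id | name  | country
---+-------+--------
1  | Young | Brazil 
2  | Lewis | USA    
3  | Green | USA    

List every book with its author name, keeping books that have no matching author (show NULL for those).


LEFT JOIN keeps every row from books (the left table); where author_id has no match in authors, the author columns become NULL. Walk through each book:
  - book 1 (The Iron Gate): author_id=1 -> matches Young
  - book 2 (The Blue Door): author_id=1 -> matches Young
  - book 3 (Midnight Sun): author_id=3 -> matches Green
  - book 4 (Silent Waters): author_id=2 -> matches Lewis
  - book 5 (Stone Bridges): author_id=3 -> matches Green
  - book 6 (Distant Shores): author_id=3 -> matches Green
  - book 7 (Winter Gardens): author_id=3 -> matches Green
  - book 8 (Paper Boats): author_id=NULL, no match -> kept with NULL
  - book 9 (Falling Leaves): author_id=3 -> matches Green
All 9 rows appear; 1 has NULL author.

SQL:
SELECT a.title, b.name AS author
FROM books a
LEFT JOIN authors b ON a.author_id = b.id

Result:
title          | author
---------------+-------
The Iron Gate  | Young 
The Blue Door  | Young 
Midnight Sun   | Green 
Silent Waters  | Lewis 
Stone Bridges  | Green 
Distant Shores | Green 
Winter Gardens | Green 
Paper Boats    | NULL  
Falling Leaves | Green 


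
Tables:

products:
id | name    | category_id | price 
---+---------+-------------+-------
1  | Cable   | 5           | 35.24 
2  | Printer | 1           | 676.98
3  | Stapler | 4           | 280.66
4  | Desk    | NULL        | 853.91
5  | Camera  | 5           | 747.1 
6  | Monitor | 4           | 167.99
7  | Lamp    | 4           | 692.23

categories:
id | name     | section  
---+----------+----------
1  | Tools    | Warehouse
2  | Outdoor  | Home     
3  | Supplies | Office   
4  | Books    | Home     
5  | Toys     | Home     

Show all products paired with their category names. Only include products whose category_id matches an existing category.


INNER JOIN keeps only products rows whose category_id matches an id in categories. Walk through each product:
  - product 1 (Cable): category_id=5 -> matches Toys
  - product 2 (Printer): category_id=1 -> matches Tools
  - product 3 (Stapler): category_id=4 -> matches Books
  - product 4 (Desk): category_id=NULL, no match -> dropped
  - product 5 (Camera): category_id=5 -> matches Toys
  - product 6 (Monitor): category_id=4 -> matches Books
  - product 7 (Lamp): category_id=4 -> matches Books
So 1 of 7 rows is dropped.

SQL:
SELECT a.name, b.name AS category
FROM products a
INNER JOIN categories b ON a.category_id = b.id

Result:
name    | category
--------+---------
Cable   | Toys    
Printer | Tools   
Stapler | Books   
Camera  | Toys    
Monitor | Books   
Lamp    | Books   


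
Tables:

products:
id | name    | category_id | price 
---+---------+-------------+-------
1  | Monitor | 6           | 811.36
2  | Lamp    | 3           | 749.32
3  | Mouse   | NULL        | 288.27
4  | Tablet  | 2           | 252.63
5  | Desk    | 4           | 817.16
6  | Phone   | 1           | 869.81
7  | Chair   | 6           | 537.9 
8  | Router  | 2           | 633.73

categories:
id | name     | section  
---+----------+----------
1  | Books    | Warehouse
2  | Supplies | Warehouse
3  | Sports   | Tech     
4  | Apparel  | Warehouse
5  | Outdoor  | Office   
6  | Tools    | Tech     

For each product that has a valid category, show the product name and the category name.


INNER JOIN keeps only products rows whose category_id matches an id in categories. Walk through each product:
  - product 1 (Monitor): category_id=6 -> matches Tools
  - product 2 (Lamp): category_id=3 -> matches Sports
  - product 3 (Mouse): category_id=NULL, no match -> dropped
  - product 4 (Tablet): category_id=2 -> matches Supplies
  - product 5 (Desk): category_id=4 -> matches Apparel
  - product 6 (Phone): category_id=1 -> matches Books
  - product 7 (Chair): category_id=6 -> matches Tools
  - product 8 (Router): category_id=2 -> matches Supplies
So 1 of 8 rows is dropped.

SQL:
SELECT a.name, b.name AS category
FROM products a
INNER JOIN categories b ON a.category_id = b.id

Result:
name    | category
--------+---------
Monitor | Tools   
Lamp    | Sports  
Tablet  | Supplies
Desk    | Apparel 
Phone   | Books   
Chair   | Tools   
Router  | Supplies


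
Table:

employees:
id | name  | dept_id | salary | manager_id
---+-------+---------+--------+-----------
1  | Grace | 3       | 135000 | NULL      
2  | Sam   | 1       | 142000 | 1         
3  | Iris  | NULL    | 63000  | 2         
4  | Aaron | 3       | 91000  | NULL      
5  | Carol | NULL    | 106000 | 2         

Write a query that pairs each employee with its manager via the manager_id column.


This is a self-join: employees is joined to a second copy of itself, matching each row's manager_id to another row's id. Use LEFT JOIN so rows with manager_id=NULL are kept.
  - employee 1 (Grace): manager_id=NULL -> NULL
  - employee 2 (Sam): manager_id=1 -> Grace
  - employee 3 (Iris): manager_id=2 -> Sam
  - employee 4 (Aaron): manager_id=NULL -> NULL
  - employee 5 (Carol): manager_id=2 -> Sam

SQL:
SELECT a.name AS item, b.name AS manager
FROM employees a
LEFT JOIN employees b ON a.manager_id = b.id

Result:
item  | manager
------+--------
Grace | NULL   
Sam   | Grace  
Iris  | Sam    
Aaron | NULL   
Carol | Sam    


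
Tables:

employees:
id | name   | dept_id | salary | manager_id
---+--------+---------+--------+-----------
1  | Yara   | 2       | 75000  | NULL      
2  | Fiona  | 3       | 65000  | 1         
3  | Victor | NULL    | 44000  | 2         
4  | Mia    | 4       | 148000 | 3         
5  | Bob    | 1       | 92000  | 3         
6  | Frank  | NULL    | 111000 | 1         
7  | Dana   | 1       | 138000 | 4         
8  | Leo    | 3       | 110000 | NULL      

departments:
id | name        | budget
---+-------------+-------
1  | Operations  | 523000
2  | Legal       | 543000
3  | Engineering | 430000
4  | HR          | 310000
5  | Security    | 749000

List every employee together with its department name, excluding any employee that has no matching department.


INNER JOIN keeps only employees rows whose dept_id matches an id in departments. Walk through each employee:
  - employee 1 (Yara): dept_id=2 -> matches Legal
  - employee 2 (Fiona): dept_id=3 -> matches Engineering
  - employee 3 (Victor): dept_id=NULL, no match -> dropped
  - employee 4 (Mia): dept_id=4 -> matches HR
  - employee 5 (Bob): dept_id=1 -> matches Operations
  - employee 6 (Frank): dept_id=NULL, no match -> dropped
  - employee 7 (Dana): dept_id=1 -> matches Operations
  - employee 8 (Leo): dept_id=3 -> matches Engineering
So 2 of 8 rows are dropped.

SQL:
SELECT a.name, b.name AS department
FROM employees a
INNER JOIN departments b ON a.dept_id = b.id

Result:
name  | department 
------+------------
Yara  | Legal      
Fiona | Engineering
Mia   | HR         
Bob   | Operations 
Dana  | Operations 
Leo   | Engineering


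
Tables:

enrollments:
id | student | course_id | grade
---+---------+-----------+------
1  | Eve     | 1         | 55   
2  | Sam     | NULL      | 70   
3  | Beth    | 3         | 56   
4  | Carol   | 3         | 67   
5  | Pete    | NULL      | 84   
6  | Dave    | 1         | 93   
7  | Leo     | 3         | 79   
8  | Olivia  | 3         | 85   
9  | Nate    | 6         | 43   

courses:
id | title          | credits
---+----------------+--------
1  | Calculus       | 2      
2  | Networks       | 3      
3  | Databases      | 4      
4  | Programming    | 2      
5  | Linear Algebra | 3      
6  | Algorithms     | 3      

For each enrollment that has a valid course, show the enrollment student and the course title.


INNER JOIN keeps only enrollments rows whose course_id matches an id in courses. Walk through each enrollment:
  - enrollment 1 (Eve): course_id=1 -> matches Calculus
  - enrollment 2 (Sam): course_id=NULL, no match -> dropped
  - enrollment 3 (Beth): course_id=3 -> matches Databases
  - enrollment 4 (Carol): course_id=3 -> matches Databases
  - enrollment 5 (Pete): course_id=NULL, no match -> dropped
  - enrollment 6 (Dave): course_id=1 -> matches Calculus
  - enrollment 7 (Leo): course_id=3 -> matches Databases
  - enrollment 8 (Olivia): course_id=3 -> matches Databases
  - enrollment 9 (Nate): course_id=6 -> matches Algorithms
So 2 of 9 rows are dropped.

SQL:
SELECT a.student, b.title AS course
FROM enrollments a
INNER JOIN courses b ON a.course_id = b.id

Result:
student | course    
--------+-----------
Eve     | Calculus  
Beth    | Databases 
Carol   | Databases 
Dave    | Calculus  
Leo     | Databases 
Olivia  | Databases 
Nate    | Algorithms


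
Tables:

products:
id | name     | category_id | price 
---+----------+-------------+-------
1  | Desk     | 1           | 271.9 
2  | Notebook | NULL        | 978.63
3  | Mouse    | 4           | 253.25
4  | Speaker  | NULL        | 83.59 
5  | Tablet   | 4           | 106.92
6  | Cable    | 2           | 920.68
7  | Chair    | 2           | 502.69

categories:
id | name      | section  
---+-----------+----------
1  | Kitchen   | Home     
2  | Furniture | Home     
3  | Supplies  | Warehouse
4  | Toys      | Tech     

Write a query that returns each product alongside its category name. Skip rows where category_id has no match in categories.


INNER JOIN keeps only products rows whose category_id matches an id in categories. Walk through each product:
  - product 1 (Desk): category_id=1 -> matches Kitchen
  - product 2 (Notebook): category_id=NULL, no match -> dropped
  - product 3 (Mouse): category_id=4 -> matches Toys
  - product 4 (Speaker): category_id=NULL, no match -> dropped
  - product 5 (Tablet): category_id=4 -> matches Toys
  - product 6 (Cable): category_id=2 -> matches Furniture
  - product 7 (Chair): category_id=2 -> matches Furniture
So 2 of 7 rows are dropped.

SQL:
SELECT a.name, b.name AS category
FROM products a
INNER JOIN categories b ON a.category_id = b.id

Result:
name   | category 
-------+----------
Desk   | Kitchen  
Mouse  | Toys     
Tablet | Toys     
Cable  | Furniture
Chair  | Furniture


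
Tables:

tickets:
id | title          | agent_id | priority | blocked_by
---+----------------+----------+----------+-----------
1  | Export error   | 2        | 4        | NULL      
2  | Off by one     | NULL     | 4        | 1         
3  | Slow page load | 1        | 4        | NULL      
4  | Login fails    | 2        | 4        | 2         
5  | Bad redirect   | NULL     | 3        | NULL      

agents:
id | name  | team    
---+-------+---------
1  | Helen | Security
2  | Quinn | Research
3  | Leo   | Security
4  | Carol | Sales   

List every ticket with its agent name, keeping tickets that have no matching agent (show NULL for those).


LEFT JOIN keeps every row from tickets (the left table); where agent_id has no match in agents, the agent columns become NULL. Walk through each ticket:
  - ticket 1 (Export error): agent_id=2 -> matches Quinn
  - ticket 2 (Off by one): agent_id=NULL, no match -> kept with NULL
  - ticket 3 (Slow page load): agent_id=1 -> matches Helen
  - ticket 4 (Login fails): agent_id=2 -> matches Quinn
  - ticket 5 (Bad redirect): agent_id=NULL, no match -> kept with NULL
All 5 rows appear; 2 have NULL agent.

SQL:
SELECT a.title, b.name AS agent
FROM tickets a
LEFT JOIN agents b ON a.agent_id = b.id

Result:
title          | agent
---------------+------
Export error   | Quinn
Off by one     | NULL 
Slow page load | Helen
Login fails    | Quinn
Bad redirect   | NULL 


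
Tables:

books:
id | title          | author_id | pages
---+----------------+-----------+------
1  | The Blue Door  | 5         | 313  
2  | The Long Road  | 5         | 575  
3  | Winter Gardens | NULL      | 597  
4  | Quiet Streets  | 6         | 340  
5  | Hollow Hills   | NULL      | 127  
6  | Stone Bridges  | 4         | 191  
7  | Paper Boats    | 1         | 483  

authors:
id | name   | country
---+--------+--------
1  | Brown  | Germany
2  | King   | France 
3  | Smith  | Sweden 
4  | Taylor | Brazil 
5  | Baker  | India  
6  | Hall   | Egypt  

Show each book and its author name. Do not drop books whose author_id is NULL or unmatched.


LEFT JOIN keeps every row from books (the left table); where author_id has no match in authors, the author columns become NULL. Walk through each book:
  - book 1 (The Blue Door): author_id=5 -> matches Baker
  - book 2 (The Long Road): author_id=5 -> matches Baker
  - book 3 (Winter Gardens): author_id=NULL, no match -> kept with NULL
  - book 4 (Quiet Streets): author_id=6 -> matches Hall
  - book 5 (Hollow Hills): author_id=NULL, no match -> kept with NULL
  - book 6 (Stone Bridges): author_id=4 -> matches Taylor
  - book 7 (Paper Boats): author_id=1 -> matches Brown
All 7 rows appear; 2 have NULL author.

SQL:
SELECT a.title, b.name AS author
FROM books a
LEFT JOIN authors b ON a.author_id = b.id

Result:
title          | author
---------------+-------
The Blue Door  | Baker 
The Long Road  | Baker 
Winter Gardens | NULL  
Quiet Streets  | Hall  
Hollow Hills   | NULL  
Stone Bridges  | Taylor
Paper Boats    | Brown 


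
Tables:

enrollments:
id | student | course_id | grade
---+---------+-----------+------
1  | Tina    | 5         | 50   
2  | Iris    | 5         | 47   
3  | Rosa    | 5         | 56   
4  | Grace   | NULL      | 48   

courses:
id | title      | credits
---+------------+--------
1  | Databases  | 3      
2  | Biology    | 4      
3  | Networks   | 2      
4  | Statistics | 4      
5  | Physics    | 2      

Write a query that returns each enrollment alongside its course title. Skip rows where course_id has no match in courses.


INNER JOIN keeps only enrollments rows whose course_id matches an id in courses. Walk through each enrollment:
  - enrollment 1 (Tina): course_id=5 -> matches Physics
  - enrollment 2 (Iris): course_id=5 -> matches Physics
  - enrollment 3 (Rosa): course_id=5 -> matches Physics
  - enrollment 4 (Grace): course_id=NULL, no match -> dropped
So 1 of 4 rows is dropped.

SQL:
SELECT a.student, b.title AS course
FROM enrollments a
INNER JOIN courses b ON a.course_id = b.id

Result:
student | course 
--------+--------
Tina    | Physics
Iris    | Physics
Rosa    | Physics


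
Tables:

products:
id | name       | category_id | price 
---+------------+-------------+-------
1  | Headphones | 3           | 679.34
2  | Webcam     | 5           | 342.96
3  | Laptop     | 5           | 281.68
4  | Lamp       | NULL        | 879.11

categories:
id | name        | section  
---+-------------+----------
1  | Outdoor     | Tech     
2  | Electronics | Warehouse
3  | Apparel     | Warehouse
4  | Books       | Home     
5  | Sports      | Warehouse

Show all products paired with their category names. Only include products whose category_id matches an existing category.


INNER JOIN keeps only products rows whose category_id matches an id in categories. Walk through each product:
  - product 1 (Headphones): category_id=3 -> matches Apparel
  - product 2 (Webcam): category_id=5 -> matches Sports
  - product 3 (Laptop): category_id=5 -> matches Sports
  - product 4 (Lamp): category_id=NULL, no match -> dropped
So 1 of 4 rows is dropped.

SQL:
SELECT a.name, b.name AS category
FROM products a
INNER JOIN categories b ON a.category_id = b.id

Result:
name       | category
-----------+---------
Headphones | Apparel 
Webcam     | Sports  
Laptop     | Sports  


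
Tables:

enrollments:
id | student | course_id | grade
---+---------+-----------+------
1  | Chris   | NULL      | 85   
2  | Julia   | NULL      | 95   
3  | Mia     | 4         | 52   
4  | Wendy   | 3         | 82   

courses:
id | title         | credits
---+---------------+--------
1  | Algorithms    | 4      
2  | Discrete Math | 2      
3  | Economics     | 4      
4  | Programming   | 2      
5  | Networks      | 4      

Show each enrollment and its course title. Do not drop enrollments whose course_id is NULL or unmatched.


LEFT JOIN keeps every row from enrollments (the left table); where course_id has no match in courses, the course columns become NULL. Walk through each enrollment:
  - enrollment 1 (Chris): course_id=NULL, no match -> kept with NULL
  - enrollment 2 (Julia): course_id=NULL, no match -> kept with NULL
  - enrollment 3 (Mia): course_id=4 -> matches Programming
  - enrollment 4 (Wendy): course_id=3 -> matches Economics
All 4 rows appear; 2 have NULL course.

SQL:
SELECT a.student, b.title AS course
FROM enrollments a
LEFT JOIN courses b ON a.course_id = b.id

Result:
student | course     
--------+------------
Chris   | NULL       
Julia   | NULL       
Mia     | Programming
Wendy   | Economics  


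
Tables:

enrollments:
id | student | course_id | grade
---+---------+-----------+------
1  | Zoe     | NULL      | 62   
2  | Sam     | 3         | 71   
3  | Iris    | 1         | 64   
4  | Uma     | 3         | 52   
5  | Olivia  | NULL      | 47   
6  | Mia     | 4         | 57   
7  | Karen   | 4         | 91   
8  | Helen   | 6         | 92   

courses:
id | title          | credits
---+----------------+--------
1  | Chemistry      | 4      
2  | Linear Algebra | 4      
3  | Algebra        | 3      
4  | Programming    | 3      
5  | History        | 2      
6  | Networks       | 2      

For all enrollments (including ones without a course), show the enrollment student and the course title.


LEFT JOIN keeps every row from enrollments (the left table); where course_id has no match in courses, the course columns become NULL. Walk through each enrollment:
  - enrollment 1 (Zoe): course_id=NULL, no match -> kept with NULL
  - enrollment 2 (Sam): course_id=3 -> matches Algebra
  - enrollment 3 (Iris): course_id=1 -> matches Chemistry
  - enrollment 4 (Uma): course_id=3 -> matches Algebra
  - enrollment 5 (Olivia): course_id=NULL, no match -> kept with NULL
  - enrollment 6 (Mia): course_id=4 -> matches Programming
  - enrollment 7 (Karen): course_id=4 -> matches Programming
  - enrollment 8 (Helen): course_id=6 -> matches Networks
All 8 rows appear; 2 have NULL course.

SQL:
SELECT a.student, b.title AS course
FROM enrollments a
LEFT JOIN courses b ON a.course_id = b.id

Result:
student | course     
--------+------------
Zoe     | NULL       
Sam     | Algebra    
Iris    | Chemistry  
Uma     | Algebra    
Olivia  | NULL       
Mia     | Programming
Karen   | Programming
Helen   | Networks   


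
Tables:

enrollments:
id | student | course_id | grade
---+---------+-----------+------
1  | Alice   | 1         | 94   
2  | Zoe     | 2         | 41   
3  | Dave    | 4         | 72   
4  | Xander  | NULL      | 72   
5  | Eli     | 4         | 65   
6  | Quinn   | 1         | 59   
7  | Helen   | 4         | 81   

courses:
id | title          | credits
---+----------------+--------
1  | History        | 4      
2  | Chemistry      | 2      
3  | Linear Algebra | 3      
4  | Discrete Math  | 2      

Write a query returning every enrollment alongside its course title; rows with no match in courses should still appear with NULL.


LEFT JOIN keeps every row from enrollments (the left table); where course_id has no match in courses, the course columns become NULL. Walk through each enrollment:
  - enrollment 1 (Alice): course_id=1 -> matches History
  - enrollment 2 (Zoe): course_id=2 -> matches Chemistry
  - enrollment 3 (Dave): course_id=4 -> matches Discrete Math
  - enrollment 4 (Xander): course_id=NULL, no match -> kept with NULL
  - enrollment 5 (Eli): course_id=4 -> matches Discrete Math
  - enrollment 6 (Quinn): course_id=1 -> matches History
  - enrollment 7 (Helen): course_id=4 -> matches Discrete Math
All 7 rows appear; 1 has NULL course.

SQL:
SELECT a.student, b.title AS course
FROM enrollments a
LEFT JOIN courses b ON a.course_id = b.id

Result:
student | course       
--------+--------------
Alice   | History      
Zoe     | Chemistry    
Dave    | Discrete Math
Xander  | NULL         
Eli     | Discrete Math
Quinn   | History      
Helen   | Discrete Math


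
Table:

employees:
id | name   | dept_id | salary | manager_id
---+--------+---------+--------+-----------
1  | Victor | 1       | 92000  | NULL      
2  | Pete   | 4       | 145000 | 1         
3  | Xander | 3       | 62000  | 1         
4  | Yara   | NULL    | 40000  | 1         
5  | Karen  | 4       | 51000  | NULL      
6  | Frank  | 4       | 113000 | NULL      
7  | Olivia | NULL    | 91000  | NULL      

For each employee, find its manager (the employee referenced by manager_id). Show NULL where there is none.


This is a self-join: employees is joined to a second copy of itself, matching each row's manager_id to another row's id. Use LEFT JOIN so rows with manager_id=NULL are kept.
  - employee 1 (Victor): manager_id=NULL -> NULL
  - employee 2 (Pete): manager_id=1 -> Victor
  - employee 3 (Xander): manager_id=1 -> Victor
  - employee 4 (Yara): manager_id=1 -> Victor
  - employee 5 (Karen): manager_id=NULL -> NULL
  - employee 6 (Frank): manager_id=NULL -> NULL
  - employee 7 (Olivia): manager_id=NULL -> NULL

SQL:
SELECT a.name AS item, b.name AS manager
FROM employees a
LEFT JOIN employees b ON a.manager_id = b.id

Result:
item   | manager
-------+--------
Victor | NULL   
Pete   | Victor 
Xander | Victor 
Yara   | Victor 
Karen  | NULL   
Frank  | NULL   
Olivia | NULL   


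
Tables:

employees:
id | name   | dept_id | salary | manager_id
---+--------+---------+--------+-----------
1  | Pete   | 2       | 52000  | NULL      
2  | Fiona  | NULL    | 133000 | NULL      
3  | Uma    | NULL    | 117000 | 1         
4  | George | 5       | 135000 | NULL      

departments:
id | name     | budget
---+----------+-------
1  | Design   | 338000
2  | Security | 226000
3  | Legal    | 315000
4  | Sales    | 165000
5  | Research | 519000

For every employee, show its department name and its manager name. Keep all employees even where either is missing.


Two LEFT JOINs from the same base table employees: one to departments via dept_id, one to employees itself via manager_id. Both are LEFT so every employee is preserved.
Match against departments:
  - employee 1 (Pete): dept_id=2 -> matches Security
  - employee 2 (Fiona): dept_id=NULL, no match -> kept with NULL
  - employee 3 (Uma): dept_id=NULL, no match -> kept with NULL
  - employee 4 (George): dept_id=5 -> matches Research
Match against employees (self):
  - employee 1 (Pete): manager_id=NULL -> NULL
  - employee 2 (Fiona): manager_id=NULL -> NULL
  - employee 3 (Uma): manager_id=1 -> Pete
  - employee 4 (George): manager_id=NULL -> NULL

SQL:
SELECT a.name, b.name AS department, c.name AS manager
FROM employees a
LEFT JOIN departments b ON a.dept_id = b.id
LEFT JOIN employees c ON a.manager_id = c.id

Result:
name   | department | manager
-------+------------+--------
Pete   | Security   | NULL   
Fiona  | NULL       | NULL   
Uma    | NULL       | Pete   
George | Research   | NULL   


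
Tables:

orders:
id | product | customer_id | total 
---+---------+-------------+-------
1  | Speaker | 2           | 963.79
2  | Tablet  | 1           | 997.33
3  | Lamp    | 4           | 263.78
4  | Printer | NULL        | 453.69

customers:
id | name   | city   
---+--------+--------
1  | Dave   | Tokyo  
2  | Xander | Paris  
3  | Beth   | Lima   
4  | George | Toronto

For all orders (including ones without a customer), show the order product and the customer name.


LEFT JOIN keeps every row from orders (the left table); where customer_id has no match in customers, the customer columns become NULL. Walk through each order:
  - order 1 (Speaker): customer_id=2 -> matches Xander
  - order 2 (Tablet): customer_id=1 -> matches Dave
  - order 3 (Lamp): customer_id=4 -> matches George
  - order 4 (Printer): customer_id=NULL, no match -> kept with NULL
All 4 rows appear; 1 has NULL customer.

SQL:
SELECT a.product, b.name AS customer
FROM orders a
LEFT JOIN customers b ON a.customer_id = b.id

Result:
product | customer
--------+---------
Speaker | Xander  
Tablet  | Dave    
Lamp    | George  
Printer | NULL    


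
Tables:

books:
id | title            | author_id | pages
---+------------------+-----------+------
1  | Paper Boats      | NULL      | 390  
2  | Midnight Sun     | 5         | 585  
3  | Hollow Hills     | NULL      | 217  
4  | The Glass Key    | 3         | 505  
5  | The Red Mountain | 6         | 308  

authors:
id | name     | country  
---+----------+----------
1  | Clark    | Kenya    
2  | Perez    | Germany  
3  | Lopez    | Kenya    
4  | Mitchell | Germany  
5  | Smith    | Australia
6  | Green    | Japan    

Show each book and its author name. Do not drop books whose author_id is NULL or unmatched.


LEFT JOIN keeps every row from books (the left table); where author_id has no match in authors, the author columns become NULL. Walk through each book:
  - book 1 (Paper Boats): author_id=NULL, no match -> kept with NULL
  - book 2 (Midnight Sun): author_id=5 -> matches Smith
  - book 3 (Hollow Hills): author_id=NULL, no match -> kept with NULL
  - book 4 (The Glass Key): author_id=3 -> matches Lopez
  - book 5 (The Red Mountain): author_id=6 -> matches Green
All 5 rows appear; 2 have NULL author.

SQL:
SELECT a.title, b.name AS author
FROM books a
LEFT JOIN authors b ON a.author_id = b.id

Result:
title            | author
-----------------+-------
Paper Boats      | NULL  
Midnight Sun     | Smith 
Hollow Hills     | NULL  
The Glass Key    | Lopez 
The Red Mountain | Green 


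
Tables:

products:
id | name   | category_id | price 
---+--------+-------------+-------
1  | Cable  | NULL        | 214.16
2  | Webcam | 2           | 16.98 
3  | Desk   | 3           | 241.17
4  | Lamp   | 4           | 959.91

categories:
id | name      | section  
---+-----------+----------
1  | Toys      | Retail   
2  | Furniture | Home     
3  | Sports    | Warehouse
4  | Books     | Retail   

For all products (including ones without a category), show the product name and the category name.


LEFT JOIN keeps every row from products (the left table); where category_id has no match in categories, the category columns become NULL. Walk through each product:
  - product 1 (Cable): category_id=NULL, no match -> kept with NULL
  - product 2 (Webcam): category_id=2 -> matches Furniture
  - product 3 (Desk): category_id=3 -> matches Sports
  - product 4 (Lamp): category_id=4 -> matches Books
All 4 rows appear; 1 has NULL category.

SQL:
SELECT a.name, b.name AS category
FROM products a
LEFT JOIN categories b ON a.category_id = b.id

Result:
name   | category 
-------+----------
Cable  | NULL     
Webcam | Furniture
Desk   | Sports   
Lamp   | Books    


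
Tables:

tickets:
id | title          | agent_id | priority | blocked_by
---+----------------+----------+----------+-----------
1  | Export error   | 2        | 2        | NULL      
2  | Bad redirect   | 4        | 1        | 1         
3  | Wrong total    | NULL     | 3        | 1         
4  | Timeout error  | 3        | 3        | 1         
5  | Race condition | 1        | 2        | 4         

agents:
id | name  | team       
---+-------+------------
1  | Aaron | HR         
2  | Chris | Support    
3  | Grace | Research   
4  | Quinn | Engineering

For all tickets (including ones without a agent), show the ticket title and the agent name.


LEFT JOIN keeps every row from tickets (the left table); where agent_id has no match in agents, the agent columns become NULL. Walk through each ticket:
  - ticket 1 (Export error): agent_id=2 -> matches Chris
  - ticket 2 (Bad redirect): agent_id=4 -> matches Quinn
  - ticket 3 (Wrong total): agent_id=NULL, no match -> kept with NULL
  - ticket 4 (Timeout error): agent_id=3 -> matches Grace
  - ticket 5 (Race condition): agent_id=1 -> matches Aaron
All 5 rows appear; 1 has NULL agent.

SQL:
SELECT a.title, b.name AS agent
FROM tickets a
LEFT JOIN agents b ON a.agent_id = b.id

Result:
title          | agent
---------------+------
Export error   | Chris
Bad redirect   | Quinn
Wrong total    | NULL 
Timeout error  | Grace
Race condition | Aaron


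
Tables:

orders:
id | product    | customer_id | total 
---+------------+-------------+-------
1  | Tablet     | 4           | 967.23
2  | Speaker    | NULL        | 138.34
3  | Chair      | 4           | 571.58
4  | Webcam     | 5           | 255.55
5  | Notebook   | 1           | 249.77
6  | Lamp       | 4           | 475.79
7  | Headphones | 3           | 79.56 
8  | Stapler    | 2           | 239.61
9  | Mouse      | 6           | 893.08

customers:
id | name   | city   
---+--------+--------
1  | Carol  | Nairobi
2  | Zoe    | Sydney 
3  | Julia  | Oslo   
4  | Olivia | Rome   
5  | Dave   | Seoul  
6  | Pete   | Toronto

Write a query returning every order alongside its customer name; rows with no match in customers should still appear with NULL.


LEFT JOIN keeps every row from orders (the left table); where customer_id has no match in customers, the customer columns become NULL. Walk through each order:
  - order 1 (Tablet): customer_id=4 -> matches Olivia
  - order 2 (Speaker): customer_id=NULL, no match -> kept with NULL
  - order 3 (Chair): customer_id=4 -> matches Olivia
  - order 4 (Webcam): customer_id=5 -> matches Dave
  - order 5 (Notebook): customer_id=1 -> matches Carol
  - order 6 (Lamp): customer_id=4 -> matches Olivia
  - order 7 (Headphones): customer_id=3 -> matches Julia
  - order 8 (Stapler): customer_id=2 -> matches Zoe
  - order 9 (Mouse): customer_id=6 -> matches Pete
All 9 rows appear; 1 has NULL customer.

SQL:
SELECT a.product, b.name AS customer
FROM orders a
LEFT JOIN customers b ON a.customer_id = b.id

Result:
product    | customer
-----------+---------
Tablet     | Olivia  
Speaker    | NULL    
Chair      | Olivia  
Webcam     | Dave    
Notebook   | Carol   
Lamp       | Olivia  
Headphones | Julia   
Stapler    | Zoe     
Mouse      | Pete    


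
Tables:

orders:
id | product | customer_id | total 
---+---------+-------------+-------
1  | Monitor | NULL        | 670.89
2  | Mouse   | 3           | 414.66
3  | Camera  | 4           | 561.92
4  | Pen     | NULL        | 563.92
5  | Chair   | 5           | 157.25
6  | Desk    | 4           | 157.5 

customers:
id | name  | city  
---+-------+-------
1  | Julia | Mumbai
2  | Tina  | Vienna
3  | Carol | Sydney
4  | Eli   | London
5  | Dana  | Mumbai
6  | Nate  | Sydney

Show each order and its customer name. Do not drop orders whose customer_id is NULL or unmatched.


LEFT JOIN keeps every row from orders (the left table); where customer_id has no match in customers, the customer columns become NULL. Walk through each order:
  - order 1 (Monitor): customer_id=NULL, no match -> kept with NULL
  - order 2 (Mouse): customer_id=3 -> matches Carol
  - order 3 (Camera): customer_id=4 -> matches Eli
  - order 4 (Pen): customer_id=NULL, no match -> kept with NULL
  - order 5 (Chair): customer_id=5 -> matches Dana
  - order 6 (Desk): customer_id=4 -> matches Eli
All 6 rows appear; 2 have NULL customer.

SQL:
SELECT a.product, b.name AS customer
FROM orders a
LEFT JOIN customers b ON a.customer_id = b.id

Result:
product | customer
--------+---------
Monitor | NULL    
Mouse   | Carol   
Camera  | Eli     
Pen     | NULL    
Chair   | Dana    
Desk    | Eli     


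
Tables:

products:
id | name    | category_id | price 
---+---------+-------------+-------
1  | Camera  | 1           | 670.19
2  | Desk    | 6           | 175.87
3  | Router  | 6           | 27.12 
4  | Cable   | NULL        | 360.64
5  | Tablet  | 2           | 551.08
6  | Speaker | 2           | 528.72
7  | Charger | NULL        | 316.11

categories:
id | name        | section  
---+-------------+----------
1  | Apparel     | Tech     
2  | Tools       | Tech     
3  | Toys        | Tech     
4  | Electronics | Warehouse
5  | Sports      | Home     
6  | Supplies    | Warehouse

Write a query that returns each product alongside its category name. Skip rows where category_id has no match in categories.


INNER JOIN keeps only products rows whose category_id matches an id in categories. Walk through each product:
  - product 1 (Camera): category_id=1 -> matches Apparel
  - product 2 (Desk): category_id=6 -> matches Supplies
  - product 3 (Router): category_id=6 -> matches Supplies
  - product 4 (Cable): category_id=NULL, no match -> dropped
  - product 5 (Tablet): category_id=2 -> matches Tools
  - product 6 (Speaker): category_id=2 -> matches Tools
  - product 7 (Charger): category_id=NULL, no match -> dropped
So 2 of 7 rows are dropped.

SQL:
SELECT a.name, b.name AS category
FROM products a
INNER JOIN categories b ON a.category_id = b.id

Result:
name    | category
--------+---------
Camera  | Apparel 
Desk    | Supplies
Router  | Supplies
Tablet  | Tools   
Speaker | Tools   


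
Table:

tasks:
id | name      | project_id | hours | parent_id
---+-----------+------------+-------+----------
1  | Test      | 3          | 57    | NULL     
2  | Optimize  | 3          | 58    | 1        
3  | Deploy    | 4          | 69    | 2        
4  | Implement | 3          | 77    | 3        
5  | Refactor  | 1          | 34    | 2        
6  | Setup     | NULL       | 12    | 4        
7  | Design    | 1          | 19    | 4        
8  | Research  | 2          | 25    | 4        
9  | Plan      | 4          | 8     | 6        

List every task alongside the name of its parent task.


This is a self-join: tasks is joined to a second copy of itself, matching each row's parent_id to another row's id. Use LEFT JOIN so rows with parent_id=NULL are kept.
  - task 1 (Test): parent_id=NULL -> NULL
  - task 2 (Optimize): parent_id=1 -> Test
  - task 3 (Deploy): parent_id=2 -> Optimize
  - task 4 (Implement): parent_id=3 -> Deploy
  - task 5 (Refactor): parent_id=2 -> Optimize
  - task 6 (Setup): parent_id=4 -> Implement
  - task 7 (Design): parent_id=4 -> Implement
  - task 8 (Research): parent_id=4 -> Implement
  - task 9 (Plan): parent_id=6 -> Setup

SQL:
SELECT a.name AS item, b.name AS parent
FROM tasks a
LEFT JOIN tasks b ON a.parent_id = b.id

Result:
item      | parent   
----------+----------
Test      | NULL     
Optimize  | Test     
Deploy    | Optimize 
Implement | Deploy   
Refactor  | Optimize 
Setup     | Implement
Design    | Implement
Research  | Implement
Plan      | Setup    


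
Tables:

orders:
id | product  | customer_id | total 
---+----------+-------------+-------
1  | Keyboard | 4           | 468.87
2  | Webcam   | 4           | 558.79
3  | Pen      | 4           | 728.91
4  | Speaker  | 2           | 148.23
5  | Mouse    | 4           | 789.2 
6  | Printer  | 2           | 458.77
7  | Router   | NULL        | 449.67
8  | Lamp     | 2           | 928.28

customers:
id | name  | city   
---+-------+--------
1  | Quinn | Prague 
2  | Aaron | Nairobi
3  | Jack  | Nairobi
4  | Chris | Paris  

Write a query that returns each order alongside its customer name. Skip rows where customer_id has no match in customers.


INNER JOIN keeps only orders rows whose customer_id matches an id in customers. Walk through each order:
  - order 1 (Keyboard): customer_id=4 -> matches Chris
  - order 2 (Webcam): customer_id=4 -> matches Chris
  - order 3 (Pen): customer_id=4 -> matches Chris
  - order 4 (Speaker): customer_id=2 -> matches Aaron
  - order 5 (Mouse): customer_id=4 -> matches Chris
  - order 6 (Printer): customer_id=2 -> matches Aaron
  - order 7 (Router): customer_id=NULL, no match -> dropped
  - order 8 (Lamp): customer_id=2 -> matches Aaron
So 1 of 8 rows is dropped.

SQL:
SELECT a.product, b.name AS customer
FROM orders a
INNER JOIN customers b ON a.customer_id = b.id

Result:
product  | customer
---------+---------
Keyboard | Chris   
Webcam   | Chris   
Pen      | Chris   
Speaker  | Aaron   
Mouse    | Chris   
Printer  | Aaron   
Lamp     | Aaron   
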